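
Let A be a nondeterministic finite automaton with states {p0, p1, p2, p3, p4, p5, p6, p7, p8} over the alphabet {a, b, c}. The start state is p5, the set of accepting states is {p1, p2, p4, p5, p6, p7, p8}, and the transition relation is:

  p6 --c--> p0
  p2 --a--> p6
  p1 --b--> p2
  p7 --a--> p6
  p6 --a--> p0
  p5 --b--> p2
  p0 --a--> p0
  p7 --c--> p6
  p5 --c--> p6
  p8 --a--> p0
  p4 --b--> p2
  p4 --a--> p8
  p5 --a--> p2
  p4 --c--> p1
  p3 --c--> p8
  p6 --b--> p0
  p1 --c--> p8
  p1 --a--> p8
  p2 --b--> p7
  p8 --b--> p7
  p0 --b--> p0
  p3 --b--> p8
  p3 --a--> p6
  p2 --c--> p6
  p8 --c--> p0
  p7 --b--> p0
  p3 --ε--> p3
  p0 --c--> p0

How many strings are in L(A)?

The useful subgraph on states {p2, p5, p6, p7} is acyclic, so L(A) is finite; the longest accepting path visits 4 useful states, giving maximum string length 3.
Counting accepting paths from p5 by length: 1 of length 0, 3 of length 1, 6 of length 2, 4 of length 3. Total 14.

14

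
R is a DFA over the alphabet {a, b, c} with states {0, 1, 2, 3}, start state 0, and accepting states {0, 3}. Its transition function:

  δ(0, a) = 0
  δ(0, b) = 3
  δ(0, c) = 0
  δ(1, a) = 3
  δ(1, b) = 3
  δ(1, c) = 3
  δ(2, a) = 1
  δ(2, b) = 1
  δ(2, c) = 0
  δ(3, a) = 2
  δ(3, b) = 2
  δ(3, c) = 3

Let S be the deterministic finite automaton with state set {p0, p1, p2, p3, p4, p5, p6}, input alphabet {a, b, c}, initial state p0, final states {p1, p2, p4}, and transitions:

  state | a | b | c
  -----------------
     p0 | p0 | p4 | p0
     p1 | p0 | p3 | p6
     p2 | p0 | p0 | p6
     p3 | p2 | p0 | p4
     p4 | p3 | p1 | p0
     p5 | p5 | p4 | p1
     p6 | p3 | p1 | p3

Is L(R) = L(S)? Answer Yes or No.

No

The empty string ε is accepted by R but rejected by S.
So L(R) ≠ L(S).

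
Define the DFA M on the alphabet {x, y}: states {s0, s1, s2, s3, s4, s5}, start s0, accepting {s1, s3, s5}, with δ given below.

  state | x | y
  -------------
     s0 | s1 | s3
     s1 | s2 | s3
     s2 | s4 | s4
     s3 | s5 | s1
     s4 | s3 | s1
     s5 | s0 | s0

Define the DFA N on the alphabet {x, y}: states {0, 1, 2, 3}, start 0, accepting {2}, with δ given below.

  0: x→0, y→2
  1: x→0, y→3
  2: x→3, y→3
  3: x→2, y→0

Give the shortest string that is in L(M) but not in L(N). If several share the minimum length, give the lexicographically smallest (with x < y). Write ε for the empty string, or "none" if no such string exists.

x

The string x is accepted by M but not by N.
No shorter string lies in the difference, and x is the lexicographically first length-1 string in L(M) \ L(N).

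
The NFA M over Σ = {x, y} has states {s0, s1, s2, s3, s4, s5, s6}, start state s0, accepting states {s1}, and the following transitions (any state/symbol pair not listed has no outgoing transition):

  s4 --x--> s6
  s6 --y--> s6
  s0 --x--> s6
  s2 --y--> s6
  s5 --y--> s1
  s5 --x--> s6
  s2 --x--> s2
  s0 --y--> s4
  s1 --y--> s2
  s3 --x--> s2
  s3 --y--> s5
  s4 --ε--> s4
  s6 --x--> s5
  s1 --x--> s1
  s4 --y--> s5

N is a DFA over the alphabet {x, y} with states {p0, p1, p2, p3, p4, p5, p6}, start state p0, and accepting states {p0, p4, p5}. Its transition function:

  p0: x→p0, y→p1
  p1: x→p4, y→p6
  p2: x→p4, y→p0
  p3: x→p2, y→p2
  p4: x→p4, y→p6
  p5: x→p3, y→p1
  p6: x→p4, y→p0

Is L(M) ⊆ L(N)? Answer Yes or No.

The string xxy is in L(M) but not in L(N).
So L(M) ⊄ L(N).

No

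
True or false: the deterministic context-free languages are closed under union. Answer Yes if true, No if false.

{aⁿbⁿ : n≥0} and {aⁿb²ⁿ : n≥0} are each accepted by a deterministic PDA (push the a's; pop one per b, respectively one per two b's), but their union U is not. Suppose a DPDA M accepted U. Being deterministic, M has a single run on aⁿb²ⁿ, and since aⁿbⁿ ∈ U that run passes through an accepting configuration right after consuming the prefix aⁿbⁿ and then goes on to accept again after n more b's. Build an ordinary (nondeterministic) PDA M′ that simulates M on a's and b's and, at any moment when M is in an accepting state, may switch to a second mode in which it reads only c's, feeding each c to M as a b; M′ accepts when M does. Then M′ accepts aⁱbʲcᵏ (k≥1) exactly when both aⁱbʲ ∈ U and aⁱbʲ⁺ᵏ ∈ U, and checking the four cases (i=j or j=2i, combined with j+k=i or j+k=2i) leaves only i=j=k: so L(M′) ∩ a*b*c⁺ = {aⁿbⁿcⁿ : n≥1} would be context-free, which it is not (pumping lemma) — contradiction. (The union is an unambiguous CFL; it is determinism, not unambiguity, that fails.)

No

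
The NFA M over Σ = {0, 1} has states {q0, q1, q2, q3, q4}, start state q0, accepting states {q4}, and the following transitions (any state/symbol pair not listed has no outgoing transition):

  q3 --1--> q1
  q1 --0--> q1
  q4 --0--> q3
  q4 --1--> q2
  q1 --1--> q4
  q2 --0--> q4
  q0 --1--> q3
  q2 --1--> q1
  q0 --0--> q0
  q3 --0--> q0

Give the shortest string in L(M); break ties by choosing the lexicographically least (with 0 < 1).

111

A breadth-first search from q0 reaches an accepting state first via the path q0 → q3 → q1 → q4 on input 111.
No string of length < 3 is accepted (BFS exhausts all shorter strings without reaching an accepting state), and 111 is the lexicographically least accepting string of length 3.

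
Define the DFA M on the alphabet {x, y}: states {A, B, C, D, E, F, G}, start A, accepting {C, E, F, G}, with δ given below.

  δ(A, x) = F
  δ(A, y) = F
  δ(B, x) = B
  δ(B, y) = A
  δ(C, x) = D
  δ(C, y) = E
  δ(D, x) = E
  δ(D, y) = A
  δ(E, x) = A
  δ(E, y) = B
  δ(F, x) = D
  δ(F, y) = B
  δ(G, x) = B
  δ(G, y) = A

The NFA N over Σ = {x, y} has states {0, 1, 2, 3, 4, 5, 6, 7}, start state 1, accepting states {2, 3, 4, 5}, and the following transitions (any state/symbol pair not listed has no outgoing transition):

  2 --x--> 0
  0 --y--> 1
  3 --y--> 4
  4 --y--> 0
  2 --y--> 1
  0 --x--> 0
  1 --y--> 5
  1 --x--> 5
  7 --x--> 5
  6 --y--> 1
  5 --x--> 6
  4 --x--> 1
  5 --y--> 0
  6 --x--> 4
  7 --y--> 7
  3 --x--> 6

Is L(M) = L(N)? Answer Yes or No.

Exploring the product automaton M × N from the start pair (A, 1), following both machines on each input symbol, reaches 5 state pairs: (A, 1), (F, 5), (D, 6), (B, 0), (E, 4).
M accepts in {C, E, F, G} and N accepts in {2, 3, 4, 5}. In every reachable pair the two components are either both accepting — (F, 5), (E, 4) — or both non-accepting, so no string is accepted by exactly one of the machines: L(M) \ L(N) and L(N) \ L(M) are both empty.
Hence every string is accepted by M iff it is accepted by N, and the two languages coincide.

Yes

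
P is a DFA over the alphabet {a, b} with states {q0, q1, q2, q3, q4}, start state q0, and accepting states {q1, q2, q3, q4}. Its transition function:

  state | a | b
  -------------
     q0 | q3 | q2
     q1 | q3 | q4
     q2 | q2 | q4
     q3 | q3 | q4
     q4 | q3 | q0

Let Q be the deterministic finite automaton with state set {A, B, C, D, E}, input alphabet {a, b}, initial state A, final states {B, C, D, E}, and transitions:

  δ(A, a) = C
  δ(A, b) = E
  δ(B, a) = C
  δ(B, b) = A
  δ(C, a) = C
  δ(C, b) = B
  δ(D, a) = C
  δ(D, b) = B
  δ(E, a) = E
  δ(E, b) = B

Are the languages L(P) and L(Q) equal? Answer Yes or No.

Exploring the product automaton P × Q from the start pair (q0, A), following both machines on each input symbol, reaches 4 state pairs: (q0, A), (q3, C), (q2, E), (q4, B).
P accepts in {q1, q2, q3, q4} and Q accepts in {B, C, D, E}. In every reachable pair the two components are either both accepting — (q3, C), (q2, E), (q4, B) — or both non-accepting, so no string is accepted by exactly one of the machines: L(P) \ L(Q) and L(Q) \ L(P) are both empty.
Hence every string is accepted by P iff it is accepted by Q, and the two languages coincide.

Yes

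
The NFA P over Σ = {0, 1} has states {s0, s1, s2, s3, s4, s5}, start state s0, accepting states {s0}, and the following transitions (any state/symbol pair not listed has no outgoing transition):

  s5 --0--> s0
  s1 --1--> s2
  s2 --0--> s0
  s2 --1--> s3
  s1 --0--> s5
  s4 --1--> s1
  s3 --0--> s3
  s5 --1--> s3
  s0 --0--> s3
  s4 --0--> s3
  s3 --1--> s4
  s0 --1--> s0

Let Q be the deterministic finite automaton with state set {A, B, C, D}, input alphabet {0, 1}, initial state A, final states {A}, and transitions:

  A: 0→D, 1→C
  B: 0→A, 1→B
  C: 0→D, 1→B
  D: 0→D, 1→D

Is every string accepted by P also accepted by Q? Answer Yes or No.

The string 1 is in L(P) but not in L(Q).
So L(P) ⊄ L(Q).

No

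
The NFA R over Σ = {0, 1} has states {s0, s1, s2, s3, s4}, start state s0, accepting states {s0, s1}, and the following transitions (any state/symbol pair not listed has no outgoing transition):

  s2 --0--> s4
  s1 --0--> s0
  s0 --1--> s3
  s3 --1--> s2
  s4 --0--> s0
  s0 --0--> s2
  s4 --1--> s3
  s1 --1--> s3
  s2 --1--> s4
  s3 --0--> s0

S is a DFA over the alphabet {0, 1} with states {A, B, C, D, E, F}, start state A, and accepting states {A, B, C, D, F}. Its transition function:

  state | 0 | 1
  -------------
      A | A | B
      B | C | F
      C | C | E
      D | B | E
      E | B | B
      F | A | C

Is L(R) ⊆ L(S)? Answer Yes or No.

Exploring the product automaton R × S from the start pair (s0, A), following both machines on each input symbol, reaches 17 state pairs: (s0, A), (s2, A), (s3, B), (s4, A), (s4, B), (s0, C), (s2, F), (s3, F), (s2, C), (s3, E), (s4, C), (s4, E), (s0, B), (s2, B), (s4, F), (s3, C), (s2, E).
R accepts in {s0, s1} and S accepts in {A, B, C, D, F}. The reachable pairs whose R-component is accepting are (s0, A), (s0, C), (s0, B); in each of them the S-component is accepting too, so the product for L(R) \ L(S) (R-component accepting, S-component rejecting) has no reachable accepting pair and the difference is empty.
Hence every string in L(R) is also in L(S).

Yes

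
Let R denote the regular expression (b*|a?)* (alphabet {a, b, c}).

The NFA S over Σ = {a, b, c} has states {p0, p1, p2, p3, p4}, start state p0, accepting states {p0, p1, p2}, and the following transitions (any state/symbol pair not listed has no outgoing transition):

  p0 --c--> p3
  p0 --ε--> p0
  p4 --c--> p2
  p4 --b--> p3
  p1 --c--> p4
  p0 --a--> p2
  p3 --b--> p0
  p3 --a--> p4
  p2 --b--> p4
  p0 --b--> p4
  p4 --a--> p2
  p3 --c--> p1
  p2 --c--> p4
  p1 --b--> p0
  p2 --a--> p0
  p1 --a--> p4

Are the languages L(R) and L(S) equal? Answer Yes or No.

No

The string b is accepted by R but rejected by S.
So L(R) ≠ L(S).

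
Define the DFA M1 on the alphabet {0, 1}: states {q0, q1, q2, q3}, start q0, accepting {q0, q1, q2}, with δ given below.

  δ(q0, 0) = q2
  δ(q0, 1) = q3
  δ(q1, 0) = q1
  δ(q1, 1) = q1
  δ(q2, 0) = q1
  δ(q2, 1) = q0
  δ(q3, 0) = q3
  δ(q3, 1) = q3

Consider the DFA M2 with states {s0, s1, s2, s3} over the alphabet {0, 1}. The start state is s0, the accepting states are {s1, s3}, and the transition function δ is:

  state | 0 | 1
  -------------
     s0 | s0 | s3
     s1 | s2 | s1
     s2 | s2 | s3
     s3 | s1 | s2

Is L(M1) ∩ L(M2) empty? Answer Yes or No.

The string 01 is accepted by both M1 and M2.
Hence L(M1) ∩ L(M2) ≠ ∅.

No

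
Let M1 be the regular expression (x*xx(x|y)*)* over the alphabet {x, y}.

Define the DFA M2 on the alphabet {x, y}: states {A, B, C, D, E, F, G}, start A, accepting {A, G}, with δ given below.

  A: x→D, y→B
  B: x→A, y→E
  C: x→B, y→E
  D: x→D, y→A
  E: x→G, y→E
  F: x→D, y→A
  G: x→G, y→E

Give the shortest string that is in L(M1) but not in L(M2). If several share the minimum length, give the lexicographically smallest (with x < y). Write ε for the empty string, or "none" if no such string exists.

The string xx is accepted by M1 but not by M2.
No shorter string lies in the difference, and xx is the lexicographically first length-2 string in L(M1) \ L(M2).

xx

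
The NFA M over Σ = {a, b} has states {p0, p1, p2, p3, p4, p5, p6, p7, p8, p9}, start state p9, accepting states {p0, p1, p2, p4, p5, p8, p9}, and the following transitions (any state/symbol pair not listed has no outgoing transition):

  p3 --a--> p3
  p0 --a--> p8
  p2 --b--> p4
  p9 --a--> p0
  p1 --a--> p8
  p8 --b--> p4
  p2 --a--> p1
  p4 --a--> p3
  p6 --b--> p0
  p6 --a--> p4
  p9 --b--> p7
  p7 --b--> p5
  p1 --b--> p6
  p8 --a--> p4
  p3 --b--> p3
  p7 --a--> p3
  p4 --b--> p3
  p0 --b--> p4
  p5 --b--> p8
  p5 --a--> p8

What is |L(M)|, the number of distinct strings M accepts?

The useful subgraph on states {p0, p4, p5, p7, p8, p9} is acyclic, so L(M) is finite; the longest accepting path visits 5 useful states, giving maximum string length 4.
Counting accepting paths from p9 by length: 1 of length 0, 1 of length 1, 3 of length 2, 4 of length 3, 4 of length 4. Total 13.

13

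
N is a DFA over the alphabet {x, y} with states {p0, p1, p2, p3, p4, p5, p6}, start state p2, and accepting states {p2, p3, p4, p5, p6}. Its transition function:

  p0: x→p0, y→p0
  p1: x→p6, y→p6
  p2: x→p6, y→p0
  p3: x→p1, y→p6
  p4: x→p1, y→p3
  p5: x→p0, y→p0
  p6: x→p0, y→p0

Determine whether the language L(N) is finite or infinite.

The useful states (reachable from p2 and able to reach an accepting state) are {p2, p6}.
Restricted to these states the transition graph has no cycle, so every accepting path has bounded length and L is finite.

finite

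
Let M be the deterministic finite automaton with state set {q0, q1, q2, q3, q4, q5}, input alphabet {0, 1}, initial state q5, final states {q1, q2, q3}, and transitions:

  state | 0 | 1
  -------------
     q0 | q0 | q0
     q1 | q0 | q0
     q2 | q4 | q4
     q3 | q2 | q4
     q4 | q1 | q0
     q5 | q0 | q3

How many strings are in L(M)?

The useful subgraph on states {q1, q2, q3, q4, q5} is acyclic, so L(M) is finite; the longest accepting path visits 5 useful states, giving maximum string length 4.
Counting accepting paths from q5 by length: 1 of length 1, 1 of length 2, 1 of length 3, 2 of length 4. Total 5.

5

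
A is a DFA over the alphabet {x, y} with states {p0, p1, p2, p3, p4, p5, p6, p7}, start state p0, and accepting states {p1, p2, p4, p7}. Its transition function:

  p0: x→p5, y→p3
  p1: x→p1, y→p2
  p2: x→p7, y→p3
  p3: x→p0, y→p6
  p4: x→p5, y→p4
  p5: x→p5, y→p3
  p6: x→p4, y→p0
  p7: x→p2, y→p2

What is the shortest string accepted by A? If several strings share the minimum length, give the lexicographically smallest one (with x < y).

A breadth-first search from p0 reaches an accepting state first via the path p0 → p3 → p6 → p4 on input yyx.
No string of length < 3 is accepted (BFS exhausts all shorter strings without reaching an accepting state), and yyx is the lexicographically least accepting string of length 3.

yyx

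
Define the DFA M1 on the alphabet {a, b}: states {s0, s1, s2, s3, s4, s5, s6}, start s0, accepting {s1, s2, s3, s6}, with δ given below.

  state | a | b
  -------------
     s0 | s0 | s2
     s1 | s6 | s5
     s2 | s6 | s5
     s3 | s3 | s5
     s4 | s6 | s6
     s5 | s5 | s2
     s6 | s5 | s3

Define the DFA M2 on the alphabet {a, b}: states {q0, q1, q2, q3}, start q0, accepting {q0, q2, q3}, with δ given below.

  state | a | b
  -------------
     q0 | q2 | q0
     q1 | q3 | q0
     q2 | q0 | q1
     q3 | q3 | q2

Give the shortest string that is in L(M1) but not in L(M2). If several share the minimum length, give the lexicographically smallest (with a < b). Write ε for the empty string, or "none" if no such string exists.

ab

The string ab is accepted by M1 but not by M2.
No shorter string lies in the difference, and ab is the lexicographically first length-2 string in L(M1) \ L(M2).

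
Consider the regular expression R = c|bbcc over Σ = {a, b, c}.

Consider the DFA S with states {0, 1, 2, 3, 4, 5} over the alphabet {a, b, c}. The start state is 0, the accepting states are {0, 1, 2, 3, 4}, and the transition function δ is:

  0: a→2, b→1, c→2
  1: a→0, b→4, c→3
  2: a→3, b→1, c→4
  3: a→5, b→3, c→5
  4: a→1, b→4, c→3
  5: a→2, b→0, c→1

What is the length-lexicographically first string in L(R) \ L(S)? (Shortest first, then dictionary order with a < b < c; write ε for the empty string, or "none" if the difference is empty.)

bbcc

The string bbcc is accepted by R but not by S.
No shorter string lies in the difference, and bbcc is the lexicographically first length-4 string in L(R) \ L(S).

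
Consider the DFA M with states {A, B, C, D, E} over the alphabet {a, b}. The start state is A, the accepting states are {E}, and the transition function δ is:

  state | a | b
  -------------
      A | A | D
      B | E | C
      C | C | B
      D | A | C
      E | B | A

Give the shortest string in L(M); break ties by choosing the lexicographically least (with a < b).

bbba

A breadth-first search from A reaches an accepting state first via the path A → D → C → B → E on input bbba.
No string of length < 4 is accepted (BFS exhausts all shorter strings without reaching an accepting state), and bbba is the lexicographically least accepting string of length 4.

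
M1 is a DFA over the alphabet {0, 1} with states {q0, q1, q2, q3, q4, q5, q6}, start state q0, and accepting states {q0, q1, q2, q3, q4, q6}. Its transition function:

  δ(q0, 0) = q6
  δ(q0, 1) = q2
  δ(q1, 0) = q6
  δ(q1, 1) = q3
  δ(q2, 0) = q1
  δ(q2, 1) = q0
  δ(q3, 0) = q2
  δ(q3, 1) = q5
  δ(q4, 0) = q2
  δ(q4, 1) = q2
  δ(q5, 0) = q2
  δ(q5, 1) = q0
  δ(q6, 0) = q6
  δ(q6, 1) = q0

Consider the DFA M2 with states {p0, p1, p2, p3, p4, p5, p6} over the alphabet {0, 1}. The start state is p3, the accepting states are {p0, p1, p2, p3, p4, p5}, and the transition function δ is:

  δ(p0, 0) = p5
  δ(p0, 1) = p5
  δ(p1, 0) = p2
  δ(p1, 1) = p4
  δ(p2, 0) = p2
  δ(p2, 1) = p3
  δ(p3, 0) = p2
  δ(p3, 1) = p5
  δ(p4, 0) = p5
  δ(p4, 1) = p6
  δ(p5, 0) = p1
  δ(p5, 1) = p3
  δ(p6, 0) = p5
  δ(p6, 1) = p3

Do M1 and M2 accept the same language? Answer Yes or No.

Exploring the product automaton M1 × M2 from the start pair (q0, p3), following both machines on each input symbol, reaches 6 state pairs: (q0, p3), (q6, p2), (q2, p5), (q1, p1), (q3, p4), (q5, p6).
M1 accepts in {q0, q1, q2, q3, q4, q6} and M2 accepts in {p0, p1, p2, p3, p4, p5}. In every reachable pair the two components are either both accepting — (q0, p3), (q6, p2), (q2, p5), (q1, p1), (q3, p4) — or both non-accepting, so no string is accepted by exactly one of the machines: L(M1) \ L(M2) and L(M2) \ L(M1) are both empty.
Hence every string is accepted by M1 iff it is accepted by M2, and the two languages coincide.

Yes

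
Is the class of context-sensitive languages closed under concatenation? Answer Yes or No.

With disjoint nonterminals (and terminals first replaced by fresh nonterminal copies so contexts cannot straddle the boundary), S → S₁S₂ added to two noncontracting grammars is noncontracting and generates L₁L₂; equivalently an LBA guesses the split point and checks each part in place.
So the context-sensitive languages are closed under concatenation.

Yes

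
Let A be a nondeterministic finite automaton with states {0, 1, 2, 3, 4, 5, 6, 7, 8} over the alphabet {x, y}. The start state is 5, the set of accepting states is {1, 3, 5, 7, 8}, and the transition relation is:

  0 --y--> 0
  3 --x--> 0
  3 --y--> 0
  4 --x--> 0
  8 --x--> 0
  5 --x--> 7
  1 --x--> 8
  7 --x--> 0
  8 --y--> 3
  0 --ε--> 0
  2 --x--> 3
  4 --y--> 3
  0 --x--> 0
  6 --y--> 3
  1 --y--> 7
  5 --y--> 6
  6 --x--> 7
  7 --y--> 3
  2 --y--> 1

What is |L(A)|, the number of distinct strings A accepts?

The useful subgraph on states {3, 5, 6, 7} is acyclic, so L(A) is finite; the longest accepting path visits 4 useful states, giving maximum string length 3.
Counting accepting paths from 5 by length: 1 of length 0, 1 of length 1, 3 of length 2, 1 of length 3. Total 6.

6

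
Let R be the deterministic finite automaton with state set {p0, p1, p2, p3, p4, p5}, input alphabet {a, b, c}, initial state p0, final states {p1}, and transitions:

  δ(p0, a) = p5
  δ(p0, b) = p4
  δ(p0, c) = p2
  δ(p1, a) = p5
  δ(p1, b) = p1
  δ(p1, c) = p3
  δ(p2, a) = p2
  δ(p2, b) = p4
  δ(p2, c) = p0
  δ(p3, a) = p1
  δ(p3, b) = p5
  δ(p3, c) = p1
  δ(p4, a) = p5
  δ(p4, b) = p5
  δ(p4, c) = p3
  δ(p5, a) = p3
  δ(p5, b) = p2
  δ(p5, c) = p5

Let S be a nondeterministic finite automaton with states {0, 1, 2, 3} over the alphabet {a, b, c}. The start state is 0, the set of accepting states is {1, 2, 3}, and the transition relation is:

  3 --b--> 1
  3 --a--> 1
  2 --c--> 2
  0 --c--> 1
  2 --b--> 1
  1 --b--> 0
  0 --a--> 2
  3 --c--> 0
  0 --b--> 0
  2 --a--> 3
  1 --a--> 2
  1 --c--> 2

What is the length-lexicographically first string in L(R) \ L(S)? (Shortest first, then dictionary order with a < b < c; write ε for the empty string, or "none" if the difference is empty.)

The string aac is accepted by R but not by S.
No shorter string lies in the difference, and aac is the lexicographically first length-3 string in L(R) \ L(S).

aac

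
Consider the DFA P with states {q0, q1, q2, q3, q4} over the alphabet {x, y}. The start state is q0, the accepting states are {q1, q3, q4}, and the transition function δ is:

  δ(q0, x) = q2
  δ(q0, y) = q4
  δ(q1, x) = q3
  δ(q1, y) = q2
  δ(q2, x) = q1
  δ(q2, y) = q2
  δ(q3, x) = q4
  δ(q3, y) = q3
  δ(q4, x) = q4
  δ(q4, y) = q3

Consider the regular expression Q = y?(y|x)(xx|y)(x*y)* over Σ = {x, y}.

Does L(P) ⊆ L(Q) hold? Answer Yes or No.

The string y is in L(P) but not in L(Q).
So L(P) ⊄ L(Q).

No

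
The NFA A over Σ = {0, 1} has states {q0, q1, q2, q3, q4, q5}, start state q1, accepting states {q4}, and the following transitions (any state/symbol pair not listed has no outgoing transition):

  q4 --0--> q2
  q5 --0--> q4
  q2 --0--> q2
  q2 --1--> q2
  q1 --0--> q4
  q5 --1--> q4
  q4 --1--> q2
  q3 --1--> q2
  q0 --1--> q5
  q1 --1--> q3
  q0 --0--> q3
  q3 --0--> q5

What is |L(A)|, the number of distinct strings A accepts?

The useful subgraph on states {q1, q3, q4, q5} is acyclic, so L(A) is finite; the longest accepting path visits 4 useful states, giving maximum string length 3.
Counting accepting paths from q1 by length: 1 of length 1, 2 of length 3. Total 3.

3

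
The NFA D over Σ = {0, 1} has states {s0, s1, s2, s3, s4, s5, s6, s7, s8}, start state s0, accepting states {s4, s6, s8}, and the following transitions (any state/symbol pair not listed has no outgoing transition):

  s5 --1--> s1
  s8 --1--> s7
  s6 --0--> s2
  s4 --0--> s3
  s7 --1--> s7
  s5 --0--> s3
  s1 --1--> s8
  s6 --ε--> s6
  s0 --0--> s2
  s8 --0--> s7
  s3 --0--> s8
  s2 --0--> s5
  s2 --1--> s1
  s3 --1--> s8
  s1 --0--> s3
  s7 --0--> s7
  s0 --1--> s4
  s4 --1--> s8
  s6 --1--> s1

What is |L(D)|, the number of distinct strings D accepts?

12

The useful subgraph on states {s0, s1, s2, s3, s4, s5, s8} is acyclic, so L(D) is finite; the longest accepting path visits 6 useful states, giving maximum string length 5.
Counting accepting paths from s0 by length: 1 of length 1, 1 of length 2, 3 of length 3, 5 of length 4, 2 of length 5. Total 12.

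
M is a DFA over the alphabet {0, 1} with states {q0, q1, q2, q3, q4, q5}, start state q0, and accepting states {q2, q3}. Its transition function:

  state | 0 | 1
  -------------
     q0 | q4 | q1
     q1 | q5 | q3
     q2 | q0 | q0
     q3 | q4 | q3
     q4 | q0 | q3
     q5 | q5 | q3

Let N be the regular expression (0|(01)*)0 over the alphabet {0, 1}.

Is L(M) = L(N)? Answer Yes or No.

No

The string 01 is accepted by M but rejected by N.
So L(M) ≠ L(N).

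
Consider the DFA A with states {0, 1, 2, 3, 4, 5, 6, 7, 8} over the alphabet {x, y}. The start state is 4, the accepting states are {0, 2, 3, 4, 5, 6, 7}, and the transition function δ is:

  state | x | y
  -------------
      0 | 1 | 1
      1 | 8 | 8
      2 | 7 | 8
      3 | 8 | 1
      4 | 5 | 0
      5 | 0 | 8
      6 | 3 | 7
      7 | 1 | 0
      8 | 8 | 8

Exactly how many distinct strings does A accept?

4

The useful subgraph on states {0, 4, 5} is acyclic, so L(A) is finite; the longest accepting path visits 3 useful states, giving maximum string length 2.
Counting accepting paths from 4 by length: 1 of length 0, 2 of length 1, 1 of length 2. Total 4.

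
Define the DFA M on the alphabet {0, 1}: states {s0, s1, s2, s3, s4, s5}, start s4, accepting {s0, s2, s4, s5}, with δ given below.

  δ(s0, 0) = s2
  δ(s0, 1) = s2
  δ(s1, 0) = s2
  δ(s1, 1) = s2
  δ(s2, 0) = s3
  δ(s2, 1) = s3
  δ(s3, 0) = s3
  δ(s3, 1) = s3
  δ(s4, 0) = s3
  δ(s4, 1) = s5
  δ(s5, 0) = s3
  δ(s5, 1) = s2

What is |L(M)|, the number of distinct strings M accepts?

The useful subgraph on states {s2, s4, s5} is acyclic, so L(M) is finite; the longest accepting path visits 3 useful states, giving maximum string length 2.
Counting accepting paths from s4 by length: 1 of length 0, 1 of length 1, 1 of length 2. Total 3.

3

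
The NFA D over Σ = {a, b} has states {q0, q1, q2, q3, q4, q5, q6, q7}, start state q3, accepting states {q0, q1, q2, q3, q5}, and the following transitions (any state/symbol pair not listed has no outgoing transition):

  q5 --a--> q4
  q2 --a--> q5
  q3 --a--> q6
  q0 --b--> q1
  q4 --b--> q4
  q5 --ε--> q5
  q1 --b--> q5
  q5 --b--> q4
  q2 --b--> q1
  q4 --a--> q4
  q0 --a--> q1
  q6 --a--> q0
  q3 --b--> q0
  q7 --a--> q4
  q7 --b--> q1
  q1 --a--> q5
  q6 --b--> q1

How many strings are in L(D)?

18

The useful subgraph on states {q0, q1, q3, q5, q6} is acyclic, so L(D) is finite; the longest accepting path visits 5 useful states, giving maximum string length 4.
Counting accepting paths from q3 by length: 1 of length 0, 1 of length 1, 4 of length 2, 8 of length 3, 4 of length 4. Total 18.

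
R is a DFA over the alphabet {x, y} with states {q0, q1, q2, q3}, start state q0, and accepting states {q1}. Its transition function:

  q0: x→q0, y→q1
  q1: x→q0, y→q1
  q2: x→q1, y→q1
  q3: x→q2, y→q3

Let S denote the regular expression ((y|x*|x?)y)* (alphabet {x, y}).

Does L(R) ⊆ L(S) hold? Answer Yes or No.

Converting the expression S to a DFA (subset construction, then merging equivalent states) gives the minimal DFA with states {s0, s1}, start state s0, accepting states {s0} and transitions s0: x→s1, y→s0; s1: x→s1, y→s0.
Exploring the product automaton R × S from the start pair (q0, s0), following both machines on each input symbol, reaches 3 state pairs: (q0, s0), (q0, s1), (q1, s0).
R accepts in {q1} and S accepts in {s0}. The reachable pairs whose R-component is accepting are (q1, s0); in each of them the S-component is accepting too, so the product for L(R) \ L(S) (R-component accepting, S-component rejecting) has no reachable accepting pair and the difference is empty.
Hence every string in L(R) is also in L(S).

Yes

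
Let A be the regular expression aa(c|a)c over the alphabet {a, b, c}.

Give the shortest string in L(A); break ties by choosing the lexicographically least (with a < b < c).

By inspection of the expression, no string of length less than 4 matches, and aaac is the lexicographically first match of length 4.

aaac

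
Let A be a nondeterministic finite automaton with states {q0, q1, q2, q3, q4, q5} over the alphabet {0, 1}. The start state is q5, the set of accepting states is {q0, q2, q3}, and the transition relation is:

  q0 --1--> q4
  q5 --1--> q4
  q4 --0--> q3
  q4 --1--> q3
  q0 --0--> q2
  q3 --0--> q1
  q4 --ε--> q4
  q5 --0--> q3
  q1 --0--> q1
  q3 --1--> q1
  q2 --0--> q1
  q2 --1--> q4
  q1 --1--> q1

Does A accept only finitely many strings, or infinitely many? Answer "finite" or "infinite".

The useful states (reachable from q5 and able to reach an accepting state) are {q3, q4, q5}.
Restricted to these states the transition graph has no cycle, so every accepting path has bounded length and L is finite.

finite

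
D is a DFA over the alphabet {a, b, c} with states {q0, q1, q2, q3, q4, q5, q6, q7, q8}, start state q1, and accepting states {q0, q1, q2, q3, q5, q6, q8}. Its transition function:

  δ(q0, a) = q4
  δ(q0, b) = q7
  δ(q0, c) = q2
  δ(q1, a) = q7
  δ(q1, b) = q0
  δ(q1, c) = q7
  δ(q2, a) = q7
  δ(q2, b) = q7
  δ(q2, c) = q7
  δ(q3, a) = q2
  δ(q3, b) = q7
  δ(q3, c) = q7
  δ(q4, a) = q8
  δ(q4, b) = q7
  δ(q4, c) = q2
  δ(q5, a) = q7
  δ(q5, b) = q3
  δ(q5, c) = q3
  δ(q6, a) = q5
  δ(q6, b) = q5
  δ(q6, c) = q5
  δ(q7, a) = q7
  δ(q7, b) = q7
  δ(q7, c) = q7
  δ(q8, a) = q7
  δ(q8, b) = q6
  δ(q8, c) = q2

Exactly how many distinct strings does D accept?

The useful subgraph on states {q0, q1, q2, q3, q4, q5, q6, q8} is acyclic, so L(D) is finite; the longest accepting path visits 8 useful states, giving maximum string length 7.
Counting accepting paths from q1 by length: 1 of length 0, 1 of length 1, 1 of length 2, 2 of length 3, 2 of length 4, 3 of length 5, 6 of length 6, 6 of length 7. Total 22.

22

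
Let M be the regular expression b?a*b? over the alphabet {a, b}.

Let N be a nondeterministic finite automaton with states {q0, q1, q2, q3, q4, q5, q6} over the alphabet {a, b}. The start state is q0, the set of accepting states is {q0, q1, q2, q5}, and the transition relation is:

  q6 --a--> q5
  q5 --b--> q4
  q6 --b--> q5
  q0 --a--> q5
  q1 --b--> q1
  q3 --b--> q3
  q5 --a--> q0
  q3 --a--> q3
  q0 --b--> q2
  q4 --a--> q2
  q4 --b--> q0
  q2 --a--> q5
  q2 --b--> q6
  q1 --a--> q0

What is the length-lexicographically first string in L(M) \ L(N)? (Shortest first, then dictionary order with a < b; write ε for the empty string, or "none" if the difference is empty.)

The string ab is accepted by M but not by N.
No shorter string lies in the difference, and ab is the lexicographically first length-2 string in L(M) \ L(N).

ab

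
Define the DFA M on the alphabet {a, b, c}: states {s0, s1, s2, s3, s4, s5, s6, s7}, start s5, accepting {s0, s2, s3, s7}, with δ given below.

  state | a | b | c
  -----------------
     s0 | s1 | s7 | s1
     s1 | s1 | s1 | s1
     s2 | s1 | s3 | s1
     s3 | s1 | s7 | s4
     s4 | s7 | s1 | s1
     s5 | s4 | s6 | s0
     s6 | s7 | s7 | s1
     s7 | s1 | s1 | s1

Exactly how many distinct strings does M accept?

The useful subgraph on states {s0, s4, s5, s6, s7} is acyclic, so L(M) is finite; the longest accepting path visits 3 useful states, giving maximum string length 2.
Counting accepting paths from s5 by length: 1 of length 1, 4 of length 2. Total 5.

5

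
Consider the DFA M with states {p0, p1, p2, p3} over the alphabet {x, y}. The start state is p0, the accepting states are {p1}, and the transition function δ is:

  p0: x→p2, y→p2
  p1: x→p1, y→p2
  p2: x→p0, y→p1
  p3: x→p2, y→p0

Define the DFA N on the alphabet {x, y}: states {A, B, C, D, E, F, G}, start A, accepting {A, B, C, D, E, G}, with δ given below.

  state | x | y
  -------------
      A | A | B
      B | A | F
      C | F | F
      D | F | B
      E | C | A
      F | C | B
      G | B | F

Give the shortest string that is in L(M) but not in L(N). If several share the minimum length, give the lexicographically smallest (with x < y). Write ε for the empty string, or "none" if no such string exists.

The string yy is accepted by M but not by N.
No shorter string lies in the difference, and yy is the lexicographically first length-2 string in L(M) \ L(N).

yy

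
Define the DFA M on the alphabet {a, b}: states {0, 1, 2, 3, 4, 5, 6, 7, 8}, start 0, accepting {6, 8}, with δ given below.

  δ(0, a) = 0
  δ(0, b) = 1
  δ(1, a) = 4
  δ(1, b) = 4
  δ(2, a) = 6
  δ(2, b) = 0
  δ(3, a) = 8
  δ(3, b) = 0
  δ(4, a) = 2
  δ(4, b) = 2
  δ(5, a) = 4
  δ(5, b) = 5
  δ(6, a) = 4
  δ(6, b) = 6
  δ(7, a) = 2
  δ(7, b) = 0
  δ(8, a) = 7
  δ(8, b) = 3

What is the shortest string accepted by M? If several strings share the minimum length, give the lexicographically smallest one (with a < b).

A breadth-first search from 0 reaches an accepting state first via the path 0 → 1 → 4 → 2 → 6 on input baaa.
No string of length < 4 is accepted (BFS exhausts all shorter strings without reaching an accepting state), and baaa is the lexicographically least accepting string of length 4.

baaa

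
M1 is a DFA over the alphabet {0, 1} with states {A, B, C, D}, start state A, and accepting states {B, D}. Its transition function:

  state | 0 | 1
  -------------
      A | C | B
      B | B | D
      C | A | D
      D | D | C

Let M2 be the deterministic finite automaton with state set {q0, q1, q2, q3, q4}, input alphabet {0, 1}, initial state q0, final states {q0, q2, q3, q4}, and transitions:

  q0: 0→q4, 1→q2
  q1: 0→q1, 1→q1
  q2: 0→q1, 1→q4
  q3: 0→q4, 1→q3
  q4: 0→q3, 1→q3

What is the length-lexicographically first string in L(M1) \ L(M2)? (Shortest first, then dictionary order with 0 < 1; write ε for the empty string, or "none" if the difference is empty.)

The string 10 is accepted by M1 but not by M2.
No shorter string lies in the difference, and 10 is the lexicographically first length-2 string in L(M1) \ L(M2).

10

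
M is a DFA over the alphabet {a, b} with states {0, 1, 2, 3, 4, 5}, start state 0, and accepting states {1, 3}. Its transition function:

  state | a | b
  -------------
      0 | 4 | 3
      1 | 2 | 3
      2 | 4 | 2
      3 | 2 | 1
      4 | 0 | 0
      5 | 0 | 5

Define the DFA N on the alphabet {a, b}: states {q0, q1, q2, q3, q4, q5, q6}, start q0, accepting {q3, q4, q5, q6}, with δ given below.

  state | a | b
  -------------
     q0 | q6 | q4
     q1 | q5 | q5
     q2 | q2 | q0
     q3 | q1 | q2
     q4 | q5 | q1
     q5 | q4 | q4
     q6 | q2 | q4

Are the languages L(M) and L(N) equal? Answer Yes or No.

No

The string bb is accepted by M but rejected by N.
So L(M) ≠ L(N).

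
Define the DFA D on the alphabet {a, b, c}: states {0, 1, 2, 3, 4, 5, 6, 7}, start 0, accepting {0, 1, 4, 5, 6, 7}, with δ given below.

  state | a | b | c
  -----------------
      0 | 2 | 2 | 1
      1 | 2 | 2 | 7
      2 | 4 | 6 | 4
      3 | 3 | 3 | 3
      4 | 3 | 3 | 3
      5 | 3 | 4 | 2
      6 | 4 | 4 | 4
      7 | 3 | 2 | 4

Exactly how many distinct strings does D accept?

The useful subgraph on states {0, 1, 2, 4, 6, 7} is acyclic, so L(D) is finite; the longest accepting path visits 6 useful states, giving maximum string length 5.
Counting accepting paths from 0 by length: 1 of length 0, 1 of length 1, 7 of length 2, 13 of length 3, 9 of length 4, 3 of length 5. Total 34.

34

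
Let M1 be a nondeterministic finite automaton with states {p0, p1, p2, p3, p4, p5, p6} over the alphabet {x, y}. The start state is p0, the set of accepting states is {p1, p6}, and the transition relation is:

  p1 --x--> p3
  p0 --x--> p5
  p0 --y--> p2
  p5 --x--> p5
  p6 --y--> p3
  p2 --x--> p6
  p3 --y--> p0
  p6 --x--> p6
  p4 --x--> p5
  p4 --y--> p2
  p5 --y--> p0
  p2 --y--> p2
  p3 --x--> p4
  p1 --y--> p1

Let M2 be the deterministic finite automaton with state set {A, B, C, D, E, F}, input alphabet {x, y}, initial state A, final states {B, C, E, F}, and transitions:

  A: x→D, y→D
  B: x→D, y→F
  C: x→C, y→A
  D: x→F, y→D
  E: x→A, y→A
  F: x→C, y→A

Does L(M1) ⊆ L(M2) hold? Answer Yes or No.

Yes

Exploring the product automaton M1 × M2 from the start pair (p0, A), following both machines on each input symbol, reaches 10 state pairs: (p0, A), (p5, D), (p2, D), (p5, F), (p0, D), (p6, F), (p5, C), (p6, C), (p3, A), (p4, D).
M1 accepts in {p1, p6} and M2 accepts in {B, C, E, F}. The reachable pairs whose M1-component is accepting are (p6, F), (p6, C); in each of them the M2-component is accepting too, so the product for L(M1) \ L(M2) (M1-component accepting, M2-component rejecting) has no reachable accepting pair and the difference is empty.
Hence every string in L(M1) is also in L(M2).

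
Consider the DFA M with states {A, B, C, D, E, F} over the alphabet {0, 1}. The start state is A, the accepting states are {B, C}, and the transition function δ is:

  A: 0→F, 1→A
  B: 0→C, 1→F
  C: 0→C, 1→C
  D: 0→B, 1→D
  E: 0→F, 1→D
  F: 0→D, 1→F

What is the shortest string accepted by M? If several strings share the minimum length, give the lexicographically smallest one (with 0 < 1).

A breadth-first search from A reaches an accepting state first via the path A → F → D → B on input 000.
No string of length < 3 is accepted (BFS exhausts all shorter strings without reaching an accepting state), and 000 is the lexicographically least accepting string of length 3.

000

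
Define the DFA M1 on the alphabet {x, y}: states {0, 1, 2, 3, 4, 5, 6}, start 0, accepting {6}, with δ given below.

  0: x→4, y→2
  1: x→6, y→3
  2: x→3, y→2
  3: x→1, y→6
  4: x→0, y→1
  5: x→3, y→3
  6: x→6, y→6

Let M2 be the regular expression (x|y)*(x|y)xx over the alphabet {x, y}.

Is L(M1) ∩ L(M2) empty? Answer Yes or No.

The string xyxx is accepted by both M1 and M2.
Hence L(M1) ∩ L(M2) ≠ ∅.

No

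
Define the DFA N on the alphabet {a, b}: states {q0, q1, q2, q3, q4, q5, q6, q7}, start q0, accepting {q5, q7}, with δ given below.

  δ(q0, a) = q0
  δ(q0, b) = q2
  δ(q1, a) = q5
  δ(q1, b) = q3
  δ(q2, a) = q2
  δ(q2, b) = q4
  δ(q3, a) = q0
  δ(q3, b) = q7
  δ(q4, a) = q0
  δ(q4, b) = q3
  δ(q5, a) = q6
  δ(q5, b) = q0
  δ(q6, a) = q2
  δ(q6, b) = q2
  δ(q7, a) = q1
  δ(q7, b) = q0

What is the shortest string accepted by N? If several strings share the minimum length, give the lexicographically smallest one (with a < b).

A breadth-first search from q0 reaches an accepting state first via the path q0 → q2 → q4 → q3 → q7 on input bbbb.
No string of length < 4 is accepted (BFS exhausts all shorter strings without reaching an accepting state), and bbbb is the lexicographically least accepting string of length 4.

bbbb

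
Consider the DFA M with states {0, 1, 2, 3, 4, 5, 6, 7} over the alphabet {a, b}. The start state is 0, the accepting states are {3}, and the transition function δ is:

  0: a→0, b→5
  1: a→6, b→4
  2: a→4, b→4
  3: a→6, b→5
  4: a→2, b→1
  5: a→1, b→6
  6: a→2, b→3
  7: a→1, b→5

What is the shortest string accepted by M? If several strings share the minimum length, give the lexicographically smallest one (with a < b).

A breadth-first search from 0 reaches an accepting state first via the path 0 → 5 → 6 → 3 on input bbb.
No string of length < 3 is accepted (BFS exhausts all shorter strings without reaching an accepting state), and bbb is the lexicographically least accepting string of length 3.

bbb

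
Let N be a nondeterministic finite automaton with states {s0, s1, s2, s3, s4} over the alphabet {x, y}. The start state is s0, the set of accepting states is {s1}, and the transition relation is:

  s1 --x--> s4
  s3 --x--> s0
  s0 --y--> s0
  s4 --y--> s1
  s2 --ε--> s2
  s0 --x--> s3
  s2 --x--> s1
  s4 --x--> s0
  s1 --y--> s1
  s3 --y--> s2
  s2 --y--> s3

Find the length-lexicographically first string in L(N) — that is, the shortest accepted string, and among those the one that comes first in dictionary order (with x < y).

xyx

A breadth-first search from s0 reaches an accepting state first via the path s0 → s3 → s2 → s1 on input xyx.
No string of length < 3 is accepted (BFS exhausts all shorter strings without reaching an accepting state), and xyx is the lexicographically least accepting string of length 3.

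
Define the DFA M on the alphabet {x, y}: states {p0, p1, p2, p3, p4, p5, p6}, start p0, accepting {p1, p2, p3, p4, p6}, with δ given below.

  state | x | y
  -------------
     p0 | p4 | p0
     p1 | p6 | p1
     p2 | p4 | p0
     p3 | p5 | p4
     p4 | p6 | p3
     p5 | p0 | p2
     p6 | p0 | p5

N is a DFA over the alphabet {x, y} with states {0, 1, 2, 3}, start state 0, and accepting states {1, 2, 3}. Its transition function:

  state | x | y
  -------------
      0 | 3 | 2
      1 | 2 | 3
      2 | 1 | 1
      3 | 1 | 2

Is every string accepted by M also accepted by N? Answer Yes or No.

Exploring the product automaton M × N from the start pair (p0, 0), following both machines on each input symbol, reaches 18 state pairs: (p0, 0), (p4, 3), (p0, 2), (p6, 1), (p3, 2), (p4, 1), (p0, 1), (p5, 3), (p5, 1), (p6, 2), (p3, 3), (p4, 2), (p0, 3), (p2, 2), (p2, 3), (p3, 1), (p5, 2), (p2, 1).
M accepts in {p1, p2, p3, p4, p6} and N accepts in {1, 2, 3}. The reachable pairs whose M-component is accepting are (p4, 3), (p6, 1), (p3, 2), (p4, 1), (p6, 2), (p3, 3), (p4, 2), (p2, 2), (p2, 3), (p3, 1), (p2, 1); in each of them the N-component is accepting too, so the product for L(M) \ L(N) (M-component accepting, N-component rejecting) has no reachable accepting pair and the difference is empty.
Hence every string in L(M) is also in L(N).

Yes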